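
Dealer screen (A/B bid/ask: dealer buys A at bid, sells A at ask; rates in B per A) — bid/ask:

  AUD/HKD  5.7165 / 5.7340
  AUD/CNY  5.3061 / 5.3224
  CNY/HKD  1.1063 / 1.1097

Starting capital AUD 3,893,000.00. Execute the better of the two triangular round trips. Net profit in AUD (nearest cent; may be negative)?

Best loop AUD → CNY → HKD → AUD:
AUD 3,893,000.00 × 5.3061 (sell AUD at bid) = CNY 20,656,647.30
CNY 20,656,647.30 × 1.1063 (sell CNY at bid) = HKD 22,852,448.91
HKD 22,852,448.91 ÷ 5.7340 (buy AUD at ask) = AUD 3,985,428.83

Net profit: AUD 92,428.83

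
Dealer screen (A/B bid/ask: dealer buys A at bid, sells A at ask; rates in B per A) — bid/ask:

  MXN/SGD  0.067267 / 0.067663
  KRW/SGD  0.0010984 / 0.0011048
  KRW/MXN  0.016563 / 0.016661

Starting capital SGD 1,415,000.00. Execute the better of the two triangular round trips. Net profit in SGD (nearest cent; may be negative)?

Net profit: SGD 11,966.69

Best loop SGD → KRW → MXN → SGD:
SGD 1,415,000.00 ÷ 0.0011048 (buy KRW at ask) = KRW 1,280,774,801
KRW 1,280,774,801 × 0.016563 (sell KRW at bid) = MXN 21,213,473.03
MXN 21,213,473.03 × 0.067267 (sell MXN at bid) = SGD 1,426,966.69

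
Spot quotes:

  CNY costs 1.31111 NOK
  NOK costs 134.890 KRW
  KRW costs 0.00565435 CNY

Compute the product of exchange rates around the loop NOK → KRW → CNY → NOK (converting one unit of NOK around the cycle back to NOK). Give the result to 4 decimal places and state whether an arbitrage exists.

Around NOK → KRW → CNY → NOK: 1 × 134.890 × 0.00565435 × 1.31111 = 1.000004
Product ≈ 1 (deviation 0.000%, within rounding noise).

1.0000 (no arbitrage)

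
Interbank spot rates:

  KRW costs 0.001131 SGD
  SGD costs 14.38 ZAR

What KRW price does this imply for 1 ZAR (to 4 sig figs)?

ZAR/KRW = 61.49

1 ZAR ÷ 14.38 = 0.069541 SGD
0.069541 SGD ÷ 0.001131 = 61.4863 KRW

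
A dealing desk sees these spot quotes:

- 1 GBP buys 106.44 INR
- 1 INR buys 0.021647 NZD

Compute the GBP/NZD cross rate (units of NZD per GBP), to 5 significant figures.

1 GBP × 106.44 = 106.44 INR
106.44 INR × 0.021647 = 2.30411 NZD

GBP/NZD = 2.3041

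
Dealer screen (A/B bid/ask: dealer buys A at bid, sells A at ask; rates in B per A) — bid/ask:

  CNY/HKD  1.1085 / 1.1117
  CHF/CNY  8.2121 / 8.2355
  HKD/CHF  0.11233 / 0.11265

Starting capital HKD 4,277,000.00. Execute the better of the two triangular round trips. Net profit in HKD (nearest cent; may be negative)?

Net profit: HKD 96,457.75

Best loop HKD → CHF → CNY → HKD:
HKD 4,277,000.00 × 0.11233 (sell HKD at bid) = CHF 480,435.41
CHF 480,435.41 × 8.2121 (sell CHF at bid) = CNY 3,945,383.63
CNY 3,945,383.63 × 1.1085 (sell CNY at bid) = HKD 4,373,457.75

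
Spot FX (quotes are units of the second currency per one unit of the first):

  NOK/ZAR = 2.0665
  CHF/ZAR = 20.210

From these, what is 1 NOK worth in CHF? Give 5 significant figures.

NOK/CHF = 0.10225

1 NOK × 2.0665 = 2.0665 ZAR
2.0665 ZAR ÷ 20.210 = 0.102251 CHF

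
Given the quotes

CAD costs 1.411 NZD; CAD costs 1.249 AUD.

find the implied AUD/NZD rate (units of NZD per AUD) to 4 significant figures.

1 AUD ÷ 1.249 = 0.800641 CAD
0.800641 CAD × 1.411 = 1.1297 NZD

AUD/NZD = 1.130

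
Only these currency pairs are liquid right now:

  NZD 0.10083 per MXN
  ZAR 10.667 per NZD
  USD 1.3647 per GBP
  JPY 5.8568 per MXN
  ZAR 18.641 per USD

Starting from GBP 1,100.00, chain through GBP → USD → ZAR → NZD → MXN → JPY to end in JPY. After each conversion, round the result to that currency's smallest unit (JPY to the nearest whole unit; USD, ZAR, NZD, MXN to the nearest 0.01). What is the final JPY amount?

GBP 1,100.00 × 1.3647 = USD 1,501.17
USD 1,501.17 × 18.641 = ZAR 27,983.31
ZAR 27,983.31 ÷ 10.667 = NZD 2,623.35
NZD 2,623.35 ÷ 0.10083 = MXN 26,017.55
MXN 26,017.55 × 5.8568 = JPY 152,380

JPY 152,380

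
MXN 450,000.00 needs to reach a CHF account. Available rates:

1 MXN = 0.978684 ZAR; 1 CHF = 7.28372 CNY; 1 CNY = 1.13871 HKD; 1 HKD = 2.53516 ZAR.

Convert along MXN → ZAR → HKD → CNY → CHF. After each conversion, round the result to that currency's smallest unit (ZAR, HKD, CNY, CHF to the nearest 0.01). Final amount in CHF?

CHF 20,945.14

MXN 450,000.00 × 0.978684 = ZAR 440,407.80
ZAR 440,407.80 ÷ 2.53516 = HKD 173,719.92
HKD 173,719.92 ÷ 1.13871 = CNY 152,558.53
CNY 152,558.53 ÷ 7.28372 = CHF 20,945.14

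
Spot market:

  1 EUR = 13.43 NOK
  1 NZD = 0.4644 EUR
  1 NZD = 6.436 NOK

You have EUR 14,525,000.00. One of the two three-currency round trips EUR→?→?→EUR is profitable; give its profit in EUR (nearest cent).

Profitable loop is EUR → NZD → NOK → EUR:
EUR 14,525,000.00 ÷ 0.4644 = NZD 31,276,916.45
NZD 31,276,916.45 × 6.436 = NOK 201,298,234.28
NOK 201,298,234.28 ÷ 13.43 = EUR 14,988,699.50
Profit = EUR 14,988,699.50 − EUR 14,525,000.00

Profit: EUR 463,699.50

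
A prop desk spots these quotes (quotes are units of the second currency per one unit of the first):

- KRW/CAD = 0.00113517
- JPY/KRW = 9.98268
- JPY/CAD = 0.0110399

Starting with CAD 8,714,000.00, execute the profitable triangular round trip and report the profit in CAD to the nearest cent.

Profitable loop is CAD → JPY → KRW → CAD:
CAD 8,714,000.00 ÷ 0.0110399 = JPY 789,318,744
JPY 789,318,744 × 9.98268 = KRW 7,879,516,438
KRW 7,879,516,438 × 0.00113517 = CAD 8,944,590.67
Profit = CAD 8,944,590.67 − CAD 8,714,000.00

Profit: CAD 230,590.67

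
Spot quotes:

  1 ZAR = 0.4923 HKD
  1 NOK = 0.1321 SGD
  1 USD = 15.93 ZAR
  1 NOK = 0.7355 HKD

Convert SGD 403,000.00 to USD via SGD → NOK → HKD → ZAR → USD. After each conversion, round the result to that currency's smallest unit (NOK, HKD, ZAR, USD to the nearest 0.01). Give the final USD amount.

SGD 403,000.00 ÷ 0.1321 = NOK 3,050,719.15
NOK 3,050,719.15 × 0.7355 = HKD 2,243,803.93
HKD 2,243,803.93 ÷ 0.4923 = ZAR 4,557,797.95
ZAR 4,557,797.95 ÷ 15.93 = USD 286,114.12

USD 286,114.12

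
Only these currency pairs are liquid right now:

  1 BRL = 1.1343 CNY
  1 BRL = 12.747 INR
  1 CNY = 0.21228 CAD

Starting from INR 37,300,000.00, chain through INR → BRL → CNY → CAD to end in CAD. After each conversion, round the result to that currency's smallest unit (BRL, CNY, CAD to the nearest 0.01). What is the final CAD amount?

INR 37,300,000.00 ÷ 12.747 = BRL 2,926,178.71
BRL 2,926,178.71 × 1.1343 = CNY 3,319,164.51
CNY 3,319,164.51 × 0.21228 = CAD 704,592.24

CAD 704,592.24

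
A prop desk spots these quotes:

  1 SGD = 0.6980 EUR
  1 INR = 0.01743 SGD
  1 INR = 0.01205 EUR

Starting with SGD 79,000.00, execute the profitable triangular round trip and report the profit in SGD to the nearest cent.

Profitable loop is SGD → EUR → INR → SGD:
SGD 79,000.00 × 0.6980 = EUR 55,142.00
EUR 55,142.00 ÷ 0.01205 = INR 4,576,099.59
INR 4,576,099.59 × 0.01743 = SGD 79,761.42
Profit = SGD 79,761.42 − SGD 79,000.00

Profit: SGD 761.42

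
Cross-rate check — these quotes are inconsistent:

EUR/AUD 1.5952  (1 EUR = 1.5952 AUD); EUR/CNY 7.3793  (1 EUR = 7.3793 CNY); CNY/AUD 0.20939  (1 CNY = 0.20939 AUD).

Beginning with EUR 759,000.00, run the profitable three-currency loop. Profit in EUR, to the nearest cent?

Profitable loop is EUR → AUD → CNY → EUR:
EUR 759,000.00 × 1.5952 = AUD 1,210,756.80
AUD 1,210,756.80 ÷ 0.20939 = CNY 5,782,304.79
CNY 5,782,304.79 ÷ 7.3793 = EUR 783,584.46
Profit = EUR 783,584.46 − EUR 759,000.00

Profit: EUR 24,584.46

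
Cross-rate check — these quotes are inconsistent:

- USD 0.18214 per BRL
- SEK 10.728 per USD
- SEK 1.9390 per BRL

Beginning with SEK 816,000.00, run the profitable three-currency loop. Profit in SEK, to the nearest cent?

Profit: SEK 6,311.66

Profitable loop is SEK → BRL → USD → SEK:
SEK 816,000.00 ÷ 1.9390 = BRL 420,835.48
BRL 420,835.48 × 0.18214 = USD 76,650.97
USD 76,650.97 × 10.728 = SEK 822,311.66
Profit = SEK 822,311.66 − SEK 816,000.00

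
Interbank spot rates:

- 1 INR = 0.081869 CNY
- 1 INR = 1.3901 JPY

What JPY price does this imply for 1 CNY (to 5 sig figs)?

CNY/JPY = 16.980

1 CNY ÷ 0.081869 = 12.2146 INR
12.2146 INR × 1.3901 = 16.9796 JPY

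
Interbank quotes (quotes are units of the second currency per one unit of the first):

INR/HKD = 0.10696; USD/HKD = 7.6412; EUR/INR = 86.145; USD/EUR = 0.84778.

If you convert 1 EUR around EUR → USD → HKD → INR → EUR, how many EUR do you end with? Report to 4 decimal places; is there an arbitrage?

Around EUR → USD → HKD → INR → EUR: 1 ÷ 0.84778 × 7.6412 ÷ 0.10696 ÷ 86.145 = 0.978198
Product < 1; profitable direction is EUR → INR → HKD → USD → EUR.

0.9782 (arbitrage exists)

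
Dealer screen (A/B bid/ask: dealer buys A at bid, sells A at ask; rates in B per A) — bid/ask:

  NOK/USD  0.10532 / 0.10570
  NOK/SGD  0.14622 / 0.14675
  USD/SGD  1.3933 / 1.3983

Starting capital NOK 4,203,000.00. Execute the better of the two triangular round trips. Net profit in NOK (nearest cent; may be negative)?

Best loop NOK → USD → SGD → NOK:
NOK 4,203,000.00 × 0.10532 (sell NOK at bid) = USD 442,659.96
USD 442,659.96 × 1.3933 (sell USD at bid) = SGD 616,758.12
SGD 616,758.12 ÷ 0.14675 (buy NOK at ask) = NOK 4,202,781.07

Net result: NOK -218.93 (no profitable arbitrage after spreads)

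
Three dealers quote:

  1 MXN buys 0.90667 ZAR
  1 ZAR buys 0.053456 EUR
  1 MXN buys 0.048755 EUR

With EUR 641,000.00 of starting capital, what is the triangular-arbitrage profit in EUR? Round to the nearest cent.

Profitable loop is EUR → ZAR → MXN → EUR:
EUR 641,000.00 ÷ 0.053456 = ZAR 11,991,170.31
ZAR 11,991,170.31 ÷ 0.90667 = MXN 13,225,506.86
MXN 13,225,506.86 × 0.048755 = EUR 644,809.59
Profit = EUR 644,809.59 − EUR 641,000.00

Profit: EUR 3,809.59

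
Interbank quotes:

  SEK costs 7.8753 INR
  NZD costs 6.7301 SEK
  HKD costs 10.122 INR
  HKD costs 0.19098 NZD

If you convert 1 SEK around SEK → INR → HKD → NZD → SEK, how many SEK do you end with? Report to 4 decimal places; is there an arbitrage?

Around SEK → INR → HKD → NZD → SEK: 1 × 7.8753 ÷ 10.122 × 0.19098 × 6.7301 = 1.000023
Product ≈ 1 (deviation 0.002%, within rounding noise).

1.0000 (no arbitrage)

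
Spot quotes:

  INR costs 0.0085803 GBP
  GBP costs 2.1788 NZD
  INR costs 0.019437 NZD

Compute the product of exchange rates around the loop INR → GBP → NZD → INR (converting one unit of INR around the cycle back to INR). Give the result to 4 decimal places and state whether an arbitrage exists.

Around INR → GBP → NZD → INR: 1 × 0.0085803 × 2.1788 ÷ 0.019437 = 0.961813
Product < 1; profitable direction is INR → NZD → GBP → INR.

0.9618 (arbitrage exists)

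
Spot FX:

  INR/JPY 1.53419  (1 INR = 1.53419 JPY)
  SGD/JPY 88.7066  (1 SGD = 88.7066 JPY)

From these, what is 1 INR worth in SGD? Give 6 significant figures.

1 INR × 1.53419 = 1.53419 JPY
1.53419 JPY ÷ 88.7066 = 0.0172951 SGD

INR/SGD = 0.0172951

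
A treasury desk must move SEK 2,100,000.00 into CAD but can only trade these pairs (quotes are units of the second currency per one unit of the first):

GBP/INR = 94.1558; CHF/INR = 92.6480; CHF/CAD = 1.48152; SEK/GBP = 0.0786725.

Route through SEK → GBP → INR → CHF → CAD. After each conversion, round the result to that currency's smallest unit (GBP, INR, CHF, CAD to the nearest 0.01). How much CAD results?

SEK 2,100,000.00 × 0.0786725 = GBP 165,212.25
GBP 165,212.25 × 94.1558 = INR 15,555,691.57
INR 15,555,691.57 ÷ 92.6480 = CHF 167,901.00
CHF 167,901.00 × 1.48152 = CAD 248,748.69

CAD 248,748.69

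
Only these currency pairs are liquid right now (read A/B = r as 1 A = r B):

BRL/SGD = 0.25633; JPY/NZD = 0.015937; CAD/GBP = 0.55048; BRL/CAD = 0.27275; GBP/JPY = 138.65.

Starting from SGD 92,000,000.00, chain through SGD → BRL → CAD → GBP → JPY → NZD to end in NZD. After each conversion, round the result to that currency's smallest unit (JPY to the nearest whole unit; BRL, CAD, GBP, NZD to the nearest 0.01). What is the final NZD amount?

SGD 92,000,000.00 ÷ 0.25633 = BRL 358,912,339.56
BRL 358,912,339.56 × 0.27275 = CAD 97,893,340.61
CAD 97,893,340.61 × 0.55048 = GBP 53,888,326.14
GBP 53,888,326.14 × 138.65 = JPY 7,471,616,419
JPY 7,471,616,419 × 0.015937 = NZD 119,075,150.87

NZD 119,075,150.87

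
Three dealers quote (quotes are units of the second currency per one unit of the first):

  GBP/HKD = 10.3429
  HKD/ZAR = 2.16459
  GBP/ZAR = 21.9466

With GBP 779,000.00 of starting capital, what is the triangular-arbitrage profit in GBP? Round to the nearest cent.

Profit: GBP 15,672.50

Profitable loop is GBP → HKD → ZAR → GBP:
GBP 779,000.00 × 10.3429 = HKD 8,057,119.10
HKD 8,057,119.10 × 2.16459 = ZAR 17,440,359.43
ZAR 17,440,359.43 ÷ 21.9466 = GBP 794,672.50
Profit = GBP 794,672.50 − GBP 779,000.00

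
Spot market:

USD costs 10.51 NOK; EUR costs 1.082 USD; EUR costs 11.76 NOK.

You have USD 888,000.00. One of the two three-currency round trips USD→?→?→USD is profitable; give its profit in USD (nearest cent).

Profitable loop is USD → EUR → NOK → USD:
USD 888,000.00 ÷ 1.082 = EUR 820,702.40
EUR 820,702.40 × 11.76 = NOK 9,651,460.26
NOK 9,651,460.26 ÷ 10.51 = USD 918,312.11
Profit = USD 918,312.11 − USD 888,000.00

Profit: USD 30,312.11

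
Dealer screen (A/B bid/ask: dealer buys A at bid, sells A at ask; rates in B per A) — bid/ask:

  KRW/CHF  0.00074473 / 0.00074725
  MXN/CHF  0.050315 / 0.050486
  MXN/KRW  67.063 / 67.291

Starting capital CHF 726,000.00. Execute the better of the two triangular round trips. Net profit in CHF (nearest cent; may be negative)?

Best loop CHF → KRW → MXN → CHF:
CHF 726,000.00 ÷ 0.00074725 (buy KRW at ask) = KRW 971,562,395
KRW 971,562,395 ÷ 67.291 (buy MXN at ask) = MXN 14,438,221.98
MXN 14,438,221.98 × 0.050315 (sell MXN at bid) = CHF 726,459.14

Net profit: CHF 459.14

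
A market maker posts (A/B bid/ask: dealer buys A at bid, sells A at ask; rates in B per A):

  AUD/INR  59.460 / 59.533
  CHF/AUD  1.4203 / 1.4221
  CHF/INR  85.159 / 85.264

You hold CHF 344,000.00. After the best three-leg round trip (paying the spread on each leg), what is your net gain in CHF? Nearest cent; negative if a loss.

Net profit: CHF 2,019.91

Best loop CHF → INR → AUD → CHF:
CHF 344,000.00 × 85.159 (sell CHF at bid) = INR 29,294,696.00
INR 29,294,696.00 ÷ 59.533 (buy AUD at ask) = AUD 492,074.92
AUD 492,074.92 ÷ 1.4221 (buy CHF at ask) = CHF 346,019.91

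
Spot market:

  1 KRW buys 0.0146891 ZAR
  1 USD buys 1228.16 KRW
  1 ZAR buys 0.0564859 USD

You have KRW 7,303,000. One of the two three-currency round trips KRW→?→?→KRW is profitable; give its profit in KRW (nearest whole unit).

Profit: KRW 139,031

Profitable loop is KRW → ZAR → USD → KRW:
KRW 7,303,000 × 0.0146891 = ZAR 107,274.50
ZAR 107,274.50 × 0.0564859 = USD 6,059.50
USD 6,059.50 × 1228.16 = KRW 7,442,031
Profit = KRW 7,442,031 − KRW 7,303,000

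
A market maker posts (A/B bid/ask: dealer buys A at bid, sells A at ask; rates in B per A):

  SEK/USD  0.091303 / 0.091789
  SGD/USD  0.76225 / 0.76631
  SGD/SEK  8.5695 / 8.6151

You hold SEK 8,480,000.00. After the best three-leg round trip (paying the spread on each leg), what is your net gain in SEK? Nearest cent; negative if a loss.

Net profit: SEK 178,285.26

Best loop SEK → USD → SGD → SEK:
SEK 8,480,000.00 × 0.091303 (sell SEK at bid) = USD 774,249.44
USD 774,249.44 ÷ 0.76631 (buy SGD at ask) = SGD 1,010,360.61
SGD 1,010,360.61 × 8.5695 (sell SGD at bid) = SEK 8,658,285.26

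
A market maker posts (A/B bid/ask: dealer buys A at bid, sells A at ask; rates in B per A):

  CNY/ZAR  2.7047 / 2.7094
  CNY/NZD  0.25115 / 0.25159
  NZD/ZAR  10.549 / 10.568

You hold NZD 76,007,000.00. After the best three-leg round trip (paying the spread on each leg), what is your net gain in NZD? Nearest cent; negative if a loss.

Best loop NZD → CNY → ZAR → NZD:
NZD 76,007,000.00 ÷ 0.25159 (buy CNY at ask) = CNY 302,106,602.01
CNY 302,106,602.01 × 2.7047 (sell CNY at bid) = ZAR 817,107,726.46
ZAR 817,107,726.46 ÷ 10.568 (buy NZD at ask) = NZD 77,319,050.57

Net profit: NZD 1,312,050.57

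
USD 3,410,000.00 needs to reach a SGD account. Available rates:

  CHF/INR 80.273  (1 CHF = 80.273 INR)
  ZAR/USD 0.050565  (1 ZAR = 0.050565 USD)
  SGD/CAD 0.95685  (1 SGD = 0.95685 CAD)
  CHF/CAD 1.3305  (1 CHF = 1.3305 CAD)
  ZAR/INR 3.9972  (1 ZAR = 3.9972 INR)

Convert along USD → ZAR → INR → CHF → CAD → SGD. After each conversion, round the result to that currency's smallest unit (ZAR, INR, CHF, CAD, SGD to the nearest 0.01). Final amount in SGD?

SGD 4,669,407.43

USD 3,410,000.00 ÷ 0.050565 = ZAR 67,437,951.15
ZAR 67,437,951.15 × 3.9972 = INR 269,562,978.34
INR 269,562,978.34 ÷ 80.273 = CHF 3,358,077.79
CHF 3,358,077.79 × 1.3305 = CAD 4,467,922.50
CAD 4,467,922.50 ÷ 0.95685 = SGD 4,669,407.43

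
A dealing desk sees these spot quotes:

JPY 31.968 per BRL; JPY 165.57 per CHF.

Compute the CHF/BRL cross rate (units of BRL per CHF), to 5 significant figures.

CHF/BRL = 5.1792

1 CHF × 165.57 = 165.57 JPY
165.57 JPY ÷ 31.968 = 5.17924 BRL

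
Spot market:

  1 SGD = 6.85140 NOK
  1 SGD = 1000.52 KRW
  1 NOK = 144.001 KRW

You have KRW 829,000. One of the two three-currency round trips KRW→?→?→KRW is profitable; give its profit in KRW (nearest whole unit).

Profitable loop is KRW → NOK → SGD → KRW:
KRW 829,000 ÷ 144.001 = NOK 5,756.90
NOK 5,756.90 ÷ 6.85140 = SGD 840.25
SGD 840.25 × 1000.52 = KRW 840,689
Profit = KRW 840,689 − KRW 829,000

Profit: KRW 11,689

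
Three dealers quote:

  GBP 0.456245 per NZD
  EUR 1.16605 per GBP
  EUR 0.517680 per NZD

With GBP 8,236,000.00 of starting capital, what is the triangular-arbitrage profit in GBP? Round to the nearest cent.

Profit: GBP 227,894.52

Profitable loop is GBP → EUR → NZD → GBP:
GBP 8,236,000.00 × 1.16605 = EUR 9,603,587.80
EUR 9,603,587.80 ÷ 0.517680 = NZD 18,551,204.99
NZD 18,551,204.99 × 0.456245 = GBP 8,463,894.52
Profit = GBP 8,463,894.52 − GBP 8,236,000.00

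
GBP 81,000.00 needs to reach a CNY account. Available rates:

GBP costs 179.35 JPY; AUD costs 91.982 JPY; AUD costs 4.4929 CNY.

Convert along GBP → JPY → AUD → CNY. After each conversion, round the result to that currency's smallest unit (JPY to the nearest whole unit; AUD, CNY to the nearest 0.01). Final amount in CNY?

GBP 81,000.00 × 179.35 = JPY 14,527,350
JPY 14,527,350 ÷ 91.982 = AUD 157,936.88
AUD 157,936.88 × 4.4929 = CNY 709,594.61

CNY 709,594.61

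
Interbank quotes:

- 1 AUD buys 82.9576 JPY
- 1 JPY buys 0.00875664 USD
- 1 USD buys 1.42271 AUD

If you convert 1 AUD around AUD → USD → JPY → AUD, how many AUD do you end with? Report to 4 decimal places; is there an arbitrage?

Around AUD → USD → JPY → AUD: 1 ÷ 1.42271 ÷ 0.00875664 ÷ 82.9576 = 0.967587
Product < 1; profitable direction is AUD → JPY → USD → AUD.

0.9676 (arbitrage exists)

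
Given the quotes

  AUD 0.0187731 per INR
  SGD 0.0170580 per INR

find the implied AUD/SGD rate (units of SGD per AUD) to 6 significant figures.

AUD/SGD = 0.908641

1 AUD ÷ 0.0187731 = 53.2677 INR
53.2677 INR × 0.0170580 = 0.908641 SGD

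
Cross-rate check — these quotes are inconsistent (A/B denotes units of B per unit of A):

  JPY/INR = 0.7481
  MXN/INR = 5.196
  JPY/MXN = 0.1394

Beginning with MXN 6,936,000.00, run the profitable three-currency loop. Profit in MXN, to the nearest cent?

Profitable loop is MXN → JPY → INR → MXN:
MXN 6,936,000.00 ÷ 0.1394 = JPY 49,756,098
JPY 49,756,098 × 0.7481 = INR 37,222,536.59
INR 37,222,536.59 ÷ 5.196 = MXN 7,163,690.64
Profit = MXN 7,163,690.64 − MXN 6,936,000.00

Profit: MXN 227,690.64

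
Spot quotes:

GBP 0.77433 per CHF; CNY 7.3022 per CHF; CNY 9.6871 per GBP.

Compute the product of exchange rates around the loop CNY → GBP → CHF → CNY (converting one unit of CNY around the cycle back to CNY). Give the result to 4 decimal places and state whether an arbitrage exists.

0.9735 (arbitrage exists)

Around CNY → GBP → CHF → CNY: 1 ÷ 9.6871 ÷ 0.77433 × 7.3022 = 0.973495
Product < 1; profitable direction is CNY → CHF → GBP → CNY.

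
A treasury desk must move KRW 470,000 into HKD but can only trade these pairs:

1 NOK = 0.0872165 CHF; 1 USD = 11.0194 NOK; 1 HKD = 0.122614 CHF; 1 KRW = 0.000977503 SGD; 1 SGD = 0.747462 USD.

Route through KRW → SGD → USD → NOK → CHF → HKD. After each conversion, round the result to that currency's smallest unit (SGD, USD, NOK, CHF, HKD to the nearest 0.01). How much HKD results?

HKD 2,691.70

KRW 470,000 × 0.000977503 = SGD 459.43
SGD 459.43 × 0.747462 = USD 343.41
USD 343.41 × 11.0194 = NOK 3,784.17
NOK 3,784.17 × 0.0872165 = CHF 330.04
CHF 330.04 ÷ 0.122614 = HKD 2,691.70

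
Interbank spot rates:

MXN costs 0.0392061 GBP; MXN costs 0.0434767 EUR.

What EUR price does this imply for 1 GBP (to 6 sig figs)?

1 GBP ÷ 0.0392061 = 25.5062 MXN
25.5062 MXN × 0.0434767 = 1.10893 EUR

GBP/EUR = 1.10893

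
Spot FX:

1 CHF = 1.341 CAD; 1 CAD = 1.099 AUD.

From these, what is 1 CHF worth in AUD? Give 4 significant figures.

1 CHF × 1.341 = 1.341 CAD
1.341 CAD × 1.099 = 1.47376 AUD

CHF/AUD = 1.474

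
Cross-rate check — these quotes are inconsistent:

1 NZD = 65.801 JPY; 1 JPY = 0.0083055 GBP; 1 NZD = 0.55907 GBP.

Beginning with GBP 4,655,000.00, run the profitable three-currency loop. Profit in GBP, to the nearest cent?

Profit: GBP 106,980.33

Profitable loop is GBP → JPY → NZD → GBP:
GBP 4,655,000.00 ÷ 0.0083055 = JPY 560,471,976
JPY 560,471,976 ÷ 65.801 = NZD 8,517,681.74
NZD 8,517,681.74 × 0.55907 = GBP 4,761,980.33
Profit = GBP 4,761,980.33 − GBP 4,655,000.00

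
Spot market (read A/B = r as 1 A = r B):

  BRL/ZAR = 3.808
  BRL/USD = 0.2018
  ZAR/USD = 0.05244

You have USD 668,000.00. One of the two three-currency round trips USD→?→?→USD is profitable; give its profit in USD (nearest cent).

Profit: USD 7,053.20

Profitable loop is USD → ZAR → BRL → USD:
USD 668,000.00 ÷ 0.05244 = ZAR 12,738,367.66
ZAR 12,738,367.66 ÷ 3.808 = BRL 3,345,159.57
BRL 3,345,159.57 × 0.2018 = USD 675,053.20
Profit = USD 675,053.20 − USD 668,000.00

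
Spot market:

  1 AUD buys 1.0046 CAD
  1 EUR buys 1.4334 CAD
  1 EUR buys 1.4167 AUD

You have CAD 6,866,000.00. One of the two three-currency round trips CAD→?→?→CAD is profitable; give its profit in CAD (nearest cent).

Profit: CAD 49,126.54

Profitable loop is CAD → AUD → EUR → CAD:
CAD 6,866,000.00 ÷ 1.0046 = AUD 6,834,561.02
AUD 6,834,561.02 ÷ 1.4167 = EUR 4,824,282.50
EUR 4,824,282.50 × 1.4334 = CAD 6,915,126.54
Profit = CAD 6,915,126.54 − CAD 6,866,000.00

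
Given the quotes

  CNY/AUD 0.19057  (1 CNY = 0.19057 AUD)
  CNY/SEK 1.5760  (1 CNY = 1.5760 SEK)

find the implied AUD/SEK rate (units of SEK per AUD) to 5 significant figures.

AUD/SEK = 8.2699

1 AUD ÷ 0.19057 = 5.24742 CNY
5.24742 CNY × 1.5760 = 8.26993 SEK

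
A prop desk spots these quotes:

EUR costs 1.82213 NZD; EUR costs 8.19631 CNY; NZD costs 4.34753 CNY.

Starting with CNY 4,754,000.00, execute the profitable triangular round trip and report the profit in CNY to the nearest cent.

Profitable loop is CNY → NZD → EUR → CNY:
CNY 4,754,000.00 ÷ 4.34753 = NZD 1,093,494.47
NZD 1,093,494.47 ÷ 1.82213 = EUR 600,118.80
EUR 600,118.80 × 8.19631 = CNY 4,918,759.71
Profit = CNY 4,918,759.71 − CNY 4,754,000.00

Profit: CNY 164,759.71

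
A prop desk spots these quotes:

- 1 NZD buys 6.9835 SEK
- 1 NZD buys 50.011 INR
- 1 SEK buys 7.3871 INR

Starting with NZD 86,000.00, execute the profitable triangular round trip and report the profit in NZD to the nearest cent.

Profitable loop is NZD → SEK → INR → NZD:
NZD 86,000.00 × 6.9835 = SEK 600,581.00
SEK 600,581.00 × 7.3871 = INR 4,436,551.91
INR 4,436,551.91 ÷ 50.011 = NZD 88,711.52
Profit = NZD 88,711.52 − NZD 86,000.00

Profit: NZD 2,711.52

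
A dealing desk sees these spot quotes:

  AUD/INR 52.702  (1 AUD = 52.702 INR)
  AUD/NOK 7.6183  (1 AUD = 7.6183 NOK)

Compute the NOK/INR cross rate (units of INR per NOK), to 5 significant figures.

NOK/INR = 6.9178

1 NOK ÷ 7.6183 = 0.131263 AUD
0.131263 AUD × 52.702 = 6.91782 INR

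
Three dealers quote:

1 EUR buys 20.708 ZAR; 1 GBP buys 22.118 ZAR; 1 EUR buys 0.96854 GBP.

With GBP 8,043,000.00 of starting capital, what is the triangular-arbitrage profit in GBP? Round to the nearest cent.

Profitable loop is GBP → ZAR → EUR → GBP:
GBP 8,043,000.00 × 22.118 = ZAR 177,895,074.00
ZAR 177,895,074.00 ÷ 20.708 = EUR 8,590,644.87
EUR 8,590,644.87 × 0.96854 = GBP 8,320,383.18
Profit = GBP 8,320,383.18 − GBP 8,043,000.00

Profit: GBP 277,383.18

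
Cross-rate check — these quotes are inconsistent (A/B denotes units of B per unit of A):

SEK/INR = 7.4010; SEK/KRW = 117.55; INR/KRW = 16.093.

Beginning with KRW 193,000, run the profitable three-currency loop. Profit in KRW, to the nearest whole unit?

Profitable loop is KRW → SEK → INR → KRW:
KRW 193,000 ÷ 117.55 = SEK 1,641.85
SEK 1,641.85 × 7.4010 = INR 12,151.37
INR 12,151.37 × 16.093 = KRW 195,552
Profit = KRW 195,552 − KRW 193,000

Profit: KRW 2,552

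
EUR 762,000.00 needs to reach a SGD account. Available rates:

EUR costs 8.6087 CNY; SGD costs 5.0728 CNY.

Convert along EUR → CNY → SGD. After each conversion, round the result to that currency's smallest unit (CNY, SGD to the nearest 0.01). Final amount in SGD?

EUR 762,000.00 × 8.6087 = CNY 6,559,829.40
CNY 6,559,829.40 ÷ 5.0728 = SGD 1,293,137.79

SGD 1,293,137.79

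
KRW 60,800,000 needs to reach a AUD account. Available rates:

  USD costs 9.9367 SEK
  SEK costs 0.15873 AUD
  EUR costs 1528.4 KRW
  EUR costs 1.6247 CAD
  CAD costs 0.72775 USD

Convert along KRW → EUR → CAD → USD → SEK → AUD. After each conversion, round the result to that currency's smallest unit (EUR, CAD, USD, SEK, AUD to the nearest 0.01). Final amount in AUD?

KRW 60,800,000 ÷ 1528.4 = EUR 39,780.16
EUR 39,780.16 × 1.6247 = CAD 64,630.83
CAD 64,630.83 × 0.72775 = USD 47,035.09
USD 47,035.09 × 9.9367 = SEK 467,373.58
SEK 467,373.58 × 0.15873 = AUD 74,186.21

AUD 74,186.21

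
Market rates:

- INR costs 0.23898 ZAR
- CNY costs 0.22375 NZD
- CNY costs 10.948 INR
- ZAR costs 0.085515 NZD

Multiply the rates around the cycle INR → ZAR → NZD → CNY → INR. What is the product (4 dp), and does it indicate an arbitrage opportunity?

0.9999 (no arbitrage)

Around INR → ZAR → NZD → CNY → INR: 1 × 0.23898 × 0.085515 ÷ 0.22375 × 10.948 = 0.999944
Product ≈ 1 (deviation 0.006%, within rounding noise).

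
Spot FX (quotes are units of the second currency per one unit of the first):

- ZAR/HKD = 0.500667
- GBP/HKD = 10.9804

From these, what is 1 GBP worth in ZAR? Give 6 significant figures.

1 GBP × 10.9804 = 10.9804 HKD
10.9804 HKD ÷ 0.500667 = 21.9315 ZAR

GBP/ZAR = 21.9315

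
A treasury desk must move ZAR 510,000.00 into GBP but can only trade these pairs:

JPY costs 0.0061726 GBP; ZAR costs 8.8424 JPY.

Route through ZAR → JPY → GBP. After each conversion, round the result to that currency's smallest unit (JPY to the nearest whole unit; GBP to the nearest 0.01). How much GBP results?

ZAR 510,000.00 × 8.8424 = JPY 4,509,624
JPY 4,509,624 × 0.0061726 = GBP 27,836.11

GBP 27,836.11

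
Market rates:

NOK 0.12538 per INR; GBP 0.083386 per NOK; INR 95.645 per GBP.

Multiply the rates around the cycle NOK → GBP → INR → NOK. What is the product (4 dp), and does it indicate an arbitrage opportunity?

1.0000 (no arbitrage)

Around NOK → GBP → INR → NOK: 1 × 0.083386 × 95.645 × 0.12538 = 0.999962
Product ≈ 1 (deviation 0.004%, within rounding noise).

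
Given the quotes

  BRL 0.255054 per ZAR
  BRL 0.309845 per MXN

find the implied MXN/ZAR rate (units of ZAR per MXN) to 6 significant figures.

1 MXN × 0.309845 = 0.309845 BRL
0.309845 BRL ÷ 0.255054 = 1.21482 ZAR

MXN/ZAR = 1.21482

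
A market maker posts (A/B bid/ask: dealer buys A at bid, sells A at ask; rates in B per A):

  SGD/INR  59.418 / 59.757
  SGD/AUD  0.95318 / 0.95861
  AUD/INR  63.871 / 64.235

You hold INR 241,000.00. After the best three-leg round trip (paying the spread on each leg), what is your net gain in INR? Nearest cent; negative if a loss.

Best loop INR → SGD → AUD → INR:
INR 241,000.00 ÷ 59.757 (buy SGD at ask) = SGD 4,033.00
SGD 4,033.00 × 0.95318 (sell SGD at bid) = AUD 3,844.18
AUD 3,844.18 × 63.871 (sell AUD at bid) = INR 245,531.32

Net profit: INR 4,531.32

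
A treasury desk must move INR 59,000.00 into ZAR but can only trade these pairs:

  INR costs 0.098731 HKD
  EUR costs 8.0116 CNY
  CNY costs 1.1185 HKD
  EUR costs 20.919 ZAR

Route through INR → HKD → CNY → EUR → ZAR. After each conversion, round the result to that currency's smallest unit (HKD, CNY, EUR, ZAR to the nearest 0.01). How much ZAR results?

ZAR 13,598.40

INR 59,000.00 × 0.098731 = HKD 5,825.13
HKD 5,825.13 ÷ 1.1185 = CNY 5,207.98
CNY 5,207.98 ÷ 8.0116 = EUR 650.05
EUR 650.05 × 20.919 = ZAR 13,598.40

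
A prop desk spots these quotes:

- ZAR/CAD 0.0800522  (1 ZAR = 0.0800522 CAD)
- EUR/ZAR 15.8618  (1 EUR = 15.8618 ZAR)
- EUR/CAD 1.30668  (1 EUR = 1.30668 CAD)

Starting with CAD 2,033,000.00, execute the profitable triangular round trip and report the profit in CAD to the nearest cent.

Profitable loop is CAD → ZAR → EUR → CAD:
CAD 2,033,000.00 ÷ 0.0800522 = ZAR 25,395,929.16
ZAR 25,395,929.16 ÷ 15.8618 = EUR 1,601,074.86
EUR 1,601,074.86 × 1.30668 = CAD 2,092,092.49
Profit = CAD 2,092,092.49 − CAD 2,033,000.00

Profit: CAD 59,092.49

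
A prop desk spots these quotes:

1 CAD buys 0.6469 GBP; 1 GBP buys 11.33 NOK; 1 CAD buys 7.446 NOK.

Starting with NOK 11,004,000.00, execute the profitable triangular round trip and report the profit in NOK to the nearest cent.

Profit: NOK 175,092.57

Profitable loop is NOK → GBP → CAD → NOK:
NOK 11,004,000.00 ÷ 11.33 = GBP 971,226.83
GBP 971,226.83 ÷ 0.6469 = CAD 1,501,355.44
CAD 1,501,355.44 × 7.446 = NOK 11,179,092.57
Profit = NOK 11,179,092.57 − NOK 11,004,000.00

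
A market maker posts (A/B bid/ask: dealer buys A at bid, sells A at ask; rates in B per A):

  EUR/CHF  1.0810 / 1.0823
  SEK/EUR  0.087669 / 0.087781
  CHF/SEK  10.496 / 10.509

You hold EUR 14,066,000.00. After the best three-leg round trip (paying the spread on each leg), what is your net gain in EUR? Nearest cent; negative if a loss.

Net profit: EUR 22,379.40

Best loop EUR → SEK → CHF → EUR:
EUR 14,066,000.00 ÷ 0.087781 (buy SEK at ask) = SEK 160,239,687.40
SEK 160,239,687.40 ÷ 10.509 (buy CHF at ask) = CHF 15,247,853.02
CHF 15,247,853.02 ÷ 1.0823 (buy EUR at ask) = EUR 14,088,379.40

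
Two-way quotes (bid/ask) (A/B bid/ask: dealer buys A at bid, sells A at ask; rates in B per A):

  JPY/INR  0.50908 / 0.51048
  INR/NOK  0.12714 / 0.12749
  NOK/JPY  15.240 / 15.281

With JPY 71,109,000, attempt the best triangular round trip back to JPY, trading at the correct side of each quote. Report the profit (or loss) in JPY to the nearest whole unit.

Net profit: JPY 392,959

Best loop JPY → NOK → INR → JPY:
JPY 71,109,000 ÷ 15.281 (buy NOK at ask) = NOK 4,653,425.82
NOK 4,653,425.82 ÷ 0.12749 (buy INR at ask) = INR 36,500,320.20
INR 36,500,320.20 ÷ 0.51048 (buy JPY at ask) = JPY 71,501,959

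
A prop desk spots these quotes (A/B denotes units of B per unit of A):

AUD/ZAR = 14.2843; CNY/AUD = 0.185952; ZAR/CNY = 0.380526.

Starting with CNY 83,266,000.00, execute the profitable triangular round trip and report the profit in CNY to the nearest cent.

Profitable loop is CNY → AUD → ZAR → CNY:
CNY 83,266,000.00 × 0.185952 = AUD 15,483,479.23
AUD 15,483,479.23 × 14.2843 = ZAR 221,170,662.39
ZAR 221,170,662.39 × 0.380526 = CNY 84,161,187.48
Profit = CNY 84,161,187.48 − CNY 83,266,000.00

Profit: CNY 895,187.48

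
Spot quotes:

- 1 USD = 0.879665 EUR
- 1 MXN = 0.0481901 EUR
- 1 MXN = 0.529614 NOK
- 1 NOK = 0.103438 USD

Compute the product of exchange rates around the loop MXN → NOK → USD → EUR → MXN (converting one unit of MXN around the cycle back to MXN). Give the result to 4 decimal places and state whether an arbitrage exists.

Around MXN → NOK → USD → EUR → MXN: 1 × 0.529614 × 0.103438 × 0.879665 ÷ 0.0481901 = 0.999998
Product ≈ 1 (deviation 0.000%, within rounding noise).

1.0000 (no arbitrage)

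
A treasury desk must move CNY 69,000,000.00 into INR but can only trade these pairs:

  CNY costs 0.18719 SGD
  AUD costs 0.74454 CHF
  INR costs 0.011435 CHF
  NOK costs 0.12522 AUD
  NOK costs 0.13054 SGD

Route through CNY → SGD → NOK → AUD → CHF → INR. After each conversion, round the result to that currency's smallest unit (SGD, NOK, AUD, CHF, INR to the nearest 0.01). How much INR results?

INR 806,703,037.17

CNY 69,000,000.00 × 0.18719 = SGD 12,916,110.00
SGD 12,916,110.00 ÷ 0.13054 = NOK 98,943,695.42
NOK 98,943,695.42 × 0.12522 = AUD 12,389,729.54
AUD 12,389,729.54 × 0.74454 = CHF 9,224,649.23
CHF 9,224,649.23 ÷ 0.011435 = INR 806,703,037.17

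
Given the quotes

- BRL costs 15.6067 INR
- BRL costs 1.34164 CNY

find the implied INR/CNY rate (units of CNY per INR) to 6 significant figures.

1 INR ÷ 15.6067 = 0.064075 BRL
0.064075 BRL × 1.34164 = 0.0859656 CNY

INR/CNY = 0.0859656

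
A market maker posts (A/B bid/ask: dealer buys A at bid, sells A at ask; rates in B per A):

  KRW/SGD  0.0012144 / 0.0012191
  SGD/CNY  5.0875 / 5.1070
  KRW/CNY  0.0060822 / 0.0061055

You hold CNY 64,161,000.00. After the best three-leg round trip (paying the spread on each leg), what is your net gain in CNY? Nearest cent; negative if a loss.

Net profit: CNY 764,614.59

Best loop CNY → KRW → SGD → CNY:
CNY 64,161,000.00 ÷ 0.0061055 (buy KRW at ask) = KRW 10,508,721,644
KRW 10,508,721,644 × 0.0012144 (sell KRW at bid) = SGD 12,761,791.56
SGD 12,761,791.56 × 5.0875 (sell SGD at bid) = CNY 64,925,614.59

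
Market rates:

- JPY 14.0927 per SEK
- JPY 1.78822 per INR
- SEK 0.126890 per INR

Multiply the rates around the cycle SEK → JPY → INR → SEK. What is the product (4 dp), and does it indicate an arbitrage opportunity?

1.0000 (no arbitrage)

Around SEK → JPY → INR → SEK: 1 × 14.0927 ÷ 1.78822 × 0.126890 = 1.000002
Product ≈ 1 (deviation 0.000%, within rounding noise).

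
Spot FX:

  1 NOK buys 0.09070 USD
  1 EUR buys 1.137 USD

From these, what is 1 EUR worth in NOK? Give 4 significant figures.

1 EUR × 1.137 = 1.137 USD
1.137 USD ÷ 0.09070 = 12.5358 NOK

EUR/NOK = 12.54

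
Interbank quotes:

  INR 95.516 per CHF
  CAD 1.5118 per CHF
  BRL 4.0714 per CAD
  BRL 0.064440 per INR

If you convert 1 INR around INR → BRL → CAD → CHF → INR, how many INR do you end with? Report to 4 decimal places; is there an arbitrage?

1.0000 (no arbitrage)

Around INR → BRL → CAD → CHF → INR: 1 × 0.064440 ÷ 4.0714 ÷ 1.5118 × 95.516 = 0.999985
Product ≈ 1 (deviation 0.001%, within rounding noise).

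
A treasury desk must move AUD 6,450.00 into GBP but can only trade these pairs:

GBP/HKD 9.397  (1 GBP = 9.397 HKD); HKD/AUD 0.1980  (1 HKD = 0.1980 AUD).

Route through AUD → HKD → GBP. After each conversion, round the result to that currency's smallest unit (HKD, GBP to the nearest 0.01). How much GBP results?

GBP 3,466.61

AUD 6,450.00 ÷ 0.1980 = HKD 32,575.76
HKD 32,575.76 ÷ 9.397 = GBP 3,466.61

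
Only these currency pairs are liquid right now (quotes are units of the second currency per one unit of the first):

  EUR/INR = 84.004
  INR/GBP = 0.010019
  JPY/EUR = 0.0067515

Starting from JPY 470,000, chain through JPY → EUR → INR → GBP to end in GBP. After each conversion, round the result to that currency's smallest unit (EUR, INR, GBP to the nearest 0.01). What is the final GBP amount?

GBP 2,670.68

JPY 470,000 × 0.0067515 = EUR 3,173.20
EUR 3,173.20 × 84.004 = INR 266,561.49
INR 266,561.49 × 0.010019 = GBP 2,670.68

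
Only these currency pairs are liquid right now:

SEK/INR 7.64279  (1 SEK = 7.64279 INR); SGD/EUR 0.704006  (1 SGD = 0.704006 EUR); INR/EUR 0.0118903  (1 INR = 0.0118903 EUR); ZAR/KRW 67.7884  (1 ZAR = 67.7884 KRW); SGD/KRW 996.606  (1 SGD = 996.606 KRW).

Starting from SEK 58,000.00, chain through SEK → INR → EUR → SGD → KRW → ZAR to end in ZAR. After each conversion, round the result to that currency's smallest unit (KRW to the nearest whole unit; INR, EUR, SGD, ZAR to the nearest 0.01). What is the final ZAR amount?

SEK 58,000.00 × 7.64279 = INR 443,281.82
INR 443,281.82 × 0.0118903 = EUR 5,270.75
EUR 5,270.75 ÷ 0.704006 = SGD 7,486.80
SGD 7,486.80 × 996.606 = KRW 7,461,390
KRW 7,461,390 ÷ 67.7884 = ZAR 110,068.83

ZAR 110,068.83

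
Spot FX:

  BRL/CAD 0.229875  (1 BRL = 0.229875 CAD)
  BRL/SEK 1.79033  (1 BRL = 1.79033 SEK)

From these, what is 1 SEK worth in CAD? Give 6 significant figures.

1 SEK ÷ 1.79033 = 0.558556 BRL
0.558556 BRL × 0.229875 = 0.128398 CAD

SEK/CAD = 0.128398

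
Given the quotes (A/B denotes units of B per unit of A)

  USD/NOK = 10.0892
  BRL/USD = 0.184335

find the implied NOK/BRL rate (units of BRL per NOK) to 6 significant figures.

NOK/BRL = 0.537694

1 NOK ÷ 10.0892 = 0.0991159 USD
0.0991159 USD ÷ 0.184335 = 0.537694 BRL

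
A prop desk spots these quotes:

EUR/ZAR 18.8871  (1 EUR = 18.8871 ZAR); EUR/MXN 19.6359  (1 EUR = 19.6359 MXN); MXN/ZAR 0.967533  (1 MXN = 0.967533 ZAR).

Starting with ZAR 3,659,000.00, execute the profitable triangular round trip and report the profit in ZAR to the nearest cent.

Profit: ZAR 21,558.53

Profitable loop is ZAR → EUR → MXN → ZAR:
ZAR 3,659,000.00 ÷ 18.8871 = EUR 193,730.11
EUR 193,730.11 × 19.6359 = MXN 3,804,065.11
MXN 3,804,065.11 × 0.967533 = ZAR 3,680,558.53
Profit = ZAR 3,680,558.53 − ZAR 3,659,000.00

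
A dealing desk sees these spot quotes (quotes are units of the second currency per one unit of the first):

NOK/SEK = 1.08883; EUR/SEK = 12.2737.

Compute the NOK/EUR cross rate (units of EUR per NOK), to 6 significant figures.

1 NOK × 1.08883 = 1.08883 SEK
1.08883 SEK ÷ 12.2737 = 0.0887125 EUR

NOK/EUR = 0.0887125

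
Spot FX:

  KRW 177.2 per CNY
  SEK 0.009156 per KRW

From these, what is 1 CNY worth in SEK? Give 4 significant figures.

1 CNY × 177.2 = 177.2 KRW
177.2 KRW × 0.009156 = 1.62244 SEK

CNY/SEK = 1.622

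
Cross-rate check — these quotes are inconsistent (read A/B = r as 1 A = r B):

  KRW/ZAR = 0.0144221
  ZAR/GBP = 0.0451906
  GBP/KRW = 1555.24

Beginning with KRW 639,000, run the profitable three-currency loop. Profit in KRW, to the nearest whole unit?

Profit: KRW 8,701

Profitable loop is KRW → ZAR → GBP → KRW:
KRW 639,000 × 0.0144221 = ZAR 9,215.72
ZAR 9,215.72 × 0.0451906 = GBP 416.46
GBP 416.46 × 1555.24 = KRW 647,701
Profit = KRW 647,701 − KRW 639,000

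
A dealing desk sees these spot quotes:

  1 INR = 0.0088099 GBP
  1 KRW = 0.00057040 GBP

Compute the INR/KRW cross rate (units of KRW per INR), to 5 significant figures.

INR/KRW = 15.445

1 INR × 0.0088099 = 0.0088099 GBP
0.0088099 GBP ÷ 0.00057040 = 15.4451 KRW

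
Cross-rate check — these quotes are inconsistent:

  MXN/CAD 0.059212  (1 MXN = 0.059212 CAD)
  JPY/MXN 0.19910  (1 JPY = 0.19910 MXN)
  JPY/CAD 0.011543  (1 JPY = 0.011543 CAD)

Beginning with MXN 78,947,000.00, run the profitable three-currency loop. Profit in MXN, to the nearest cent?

Profit: MXN 1,683,235.12

Profitable loop is MXN → CAD → JPY → MXN:
MXN 78,947,000.00 × 0.059212 = CAD 4,674,609.76
CAD 4,674,609.76 ÷ 0.011543 = JPY 404,973,557
JPY 404,973,557 × 0.19910 = MXN 80,630,235.12
Profit = MXN 80,630,235.12 − MXN 78,947,000.00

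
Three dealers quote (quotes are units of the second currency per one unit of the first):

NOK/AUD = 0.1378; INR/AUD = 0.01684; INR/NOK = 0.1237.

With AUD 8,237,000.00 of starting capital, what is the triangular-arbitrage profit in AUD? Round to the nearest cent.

Profitable loop is AUD → INR → NOK → AUD:
AUD 8,237,000.00 ÷ 0.01684 = INR 489,133,016.63
INR 489,133,016.63 × 0.1237 = NOK 60,505,754.16
NOK 60,505,754.16 × 0.1378 = AUD 8,337,692.92
Profit = AUD 8,337,692.92 − AUD 8,237,000.00

Profit: AUD 100,692.92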